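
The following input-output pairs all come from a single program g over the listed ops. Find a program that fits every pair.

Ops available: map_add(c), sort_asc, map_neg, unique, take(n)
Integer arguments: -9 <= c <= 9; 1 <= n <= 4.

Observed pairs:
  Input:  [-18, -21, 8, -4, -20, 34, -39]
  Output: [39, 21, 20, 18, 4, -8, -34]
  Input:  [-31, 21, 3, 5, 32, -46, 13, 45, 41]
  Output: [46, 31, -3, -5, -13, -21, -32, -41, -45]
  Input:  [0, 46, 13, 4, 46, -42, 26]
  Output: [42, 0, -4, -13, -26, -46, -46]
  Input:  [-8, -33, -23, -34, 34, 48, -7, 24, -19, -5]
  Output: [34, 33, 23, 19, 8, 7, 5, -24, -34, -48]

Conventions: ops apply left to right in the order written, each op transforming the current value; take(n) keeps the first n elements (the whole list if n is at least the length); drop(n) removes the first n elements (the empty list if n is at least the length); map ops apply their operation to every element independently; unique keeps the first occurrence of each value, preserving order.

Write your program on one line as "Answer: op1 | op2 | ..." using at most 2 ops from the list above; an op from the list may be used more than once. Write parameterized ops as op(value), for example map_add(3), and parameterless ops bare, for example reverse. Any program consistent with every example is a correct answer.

sort_asc | map_neg

Check, running the answer program on each example:
  [-18, -21, 8, -4, -20, 34, -39] -> [-39, -21, -20, -18, -4, 8, 34] -> [39, 21, 20, 18, 4, -8, -34]
  [-31, 21, 3, 5, 32, -46, 13, 45, 41] -> [-46, -31, 3, 5, 13, 21, 32, 41, 45] -> [46, 31, -3, -5, -13, -21, -32, -41, -45]
  [0, 46, 13, 4, 46, -42, 26] -> [-42, 0, 4, 13, 26, 46, 46] -> [42, 0, -4, -13, -26, -46, -46]
  [-8, -33, -23, -34, 34, 48, -7, 24, -19, -5] -> [-34, -33, -23, -19, -8, -7, -5, 24, 34, 48] -> [34, 33, 23, 19, 8, 7, 5, -24, -34, -48]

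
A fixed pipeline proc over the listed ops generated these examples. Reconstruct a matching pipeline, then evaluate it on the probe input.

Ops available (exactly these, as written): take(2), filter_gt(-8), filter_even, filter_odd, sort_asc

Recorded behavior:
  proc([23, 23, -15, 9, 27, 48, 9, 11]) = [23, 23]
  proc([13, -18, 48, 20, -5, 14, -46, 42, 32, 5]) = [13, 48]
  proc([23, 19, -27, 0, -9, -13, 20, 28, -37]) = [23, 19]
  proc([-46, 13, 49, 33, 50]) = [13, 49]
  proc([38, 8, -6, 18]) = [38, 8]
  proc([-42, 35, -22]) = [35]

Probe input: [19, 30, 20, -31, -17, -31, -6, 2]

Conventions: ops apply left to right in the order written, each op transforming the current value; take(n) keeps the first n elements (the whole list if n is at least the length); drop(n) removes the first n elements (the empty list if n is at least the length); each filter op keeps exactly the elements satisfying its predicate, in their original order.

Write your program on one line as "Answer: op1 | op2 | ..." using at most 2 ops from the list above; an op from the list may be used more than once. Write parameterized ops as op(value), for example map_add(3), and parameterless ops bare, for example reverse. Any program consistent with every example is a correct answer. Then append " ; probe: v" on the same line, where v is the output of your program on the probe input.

filter_gt(-8) | take(2) ; probe: [19, 30]

Check, running the answer program on each example:
  [23, 23, -15, 9, 27, 48, 9, 11] -> [23, 23, 9, 27, 48, 9, 11] -> [23, 23]
  [13, -18, 48, 20, -5, 14, -46, 42, 32, 5] -> [13, 48, 20, -5, 14, 42, 32, 5] -> [13, 48]
  [23, 19, -27, 0, -9, -13, 20, 28, -37] -> [23, 19, 0, 20, 28] -> [23, 19]
  [-46, 13, 49, 33, 50] -> [13, 49, 33, 50] -> [13, 49]
  [38, 8, -6, 18] -> [38, 8, -6, 18] -> [38, 8]
  [-42, 35, -22] -> [35] -> [35]
  probe: [19, 30, 20, -31, -17, -31, -6, 2] -> [19, 30, 20, -6, 2] -> [19, 30]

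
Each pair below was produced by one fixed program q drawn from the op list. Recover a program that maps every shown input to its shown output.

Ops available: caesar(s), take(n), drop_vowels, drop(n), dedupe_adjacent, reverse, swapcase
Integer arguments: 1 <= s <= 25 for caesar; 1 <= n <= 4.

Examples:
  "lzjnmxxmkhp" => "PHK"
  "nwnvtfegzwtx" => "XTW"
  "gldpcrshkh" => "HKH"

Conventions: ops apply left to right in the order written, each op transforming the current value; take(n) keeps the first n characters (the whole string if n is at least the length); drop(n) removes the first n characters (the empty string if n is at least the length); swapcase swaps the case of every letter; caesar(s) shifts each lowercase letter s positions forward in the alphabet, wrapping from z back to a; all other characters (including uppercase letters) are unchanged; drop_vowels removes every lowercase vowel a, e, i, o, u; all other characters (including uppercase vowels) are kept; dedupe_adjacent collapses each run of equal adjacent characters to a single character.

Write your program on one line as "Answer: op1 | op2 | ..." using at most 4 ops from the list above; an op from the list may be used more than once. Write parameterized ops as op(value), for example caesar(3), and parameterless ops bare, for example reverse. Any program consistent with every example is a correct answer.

swapcase | reverse | take(3)

Check, running the answer program on each example:
  "lzjnmxxmkhp" -> "LZJNMXXMKHP" -> "PHKMXXMNJZL" -> "PHK"
  "nwnvtfegzwtx" -> "NWNVTFEGZWTX" -> "XTWZGEFTVNWN" -> "XTW"
  "gldpcrshkh" -> "GLDPCRSHKH" -> "HKHSRCPDLG" -> "HKH"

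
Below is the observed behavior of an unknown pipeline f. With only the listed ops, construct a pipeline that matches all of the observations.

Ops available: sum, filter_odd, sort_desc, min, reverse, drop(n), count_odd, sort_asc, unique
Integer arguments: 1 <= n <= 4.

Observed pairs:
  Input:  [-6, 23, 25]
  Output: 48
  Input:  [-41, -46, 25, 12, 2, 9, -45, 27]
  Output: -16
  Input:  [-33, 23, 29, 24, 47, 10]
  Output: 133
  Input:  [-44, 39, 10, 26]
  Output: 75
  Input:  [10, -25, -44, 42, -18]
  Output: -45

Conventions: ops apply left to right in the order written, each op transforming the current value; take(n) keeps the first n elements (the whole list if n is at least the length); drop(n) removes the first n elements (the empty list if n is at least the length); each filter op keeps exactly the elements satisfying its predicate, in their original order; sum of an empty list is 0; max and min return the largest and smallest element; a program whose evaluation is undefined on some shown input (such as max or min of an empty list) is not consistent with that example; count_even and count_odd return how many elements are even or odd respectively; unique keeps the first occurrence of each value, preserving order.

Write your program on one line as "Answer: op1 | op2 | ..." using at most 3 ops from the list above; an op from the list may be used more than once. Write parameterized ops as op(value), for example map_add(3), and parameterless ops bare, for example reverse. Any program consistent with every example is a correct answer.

drop(1) | sum

Check, running the answer program on each example:
  [-6, 23, 25] -> [23, 25] -> 48
  [-41, -46, 25, 12, 2, 9, -45, 27] -> [-46, 25, 12, 2, 9, -45, 27] -> -16
  [-33, 23, 29, 24, 47, 10] -> [23, 29, 24, 47, 10] -> 133
  [-44, 39, 10, 26] -> [39, 10, 26] -> 75
  [10, -25, -44, 42, -18] -> [-25, -44, 42, -18] -> -45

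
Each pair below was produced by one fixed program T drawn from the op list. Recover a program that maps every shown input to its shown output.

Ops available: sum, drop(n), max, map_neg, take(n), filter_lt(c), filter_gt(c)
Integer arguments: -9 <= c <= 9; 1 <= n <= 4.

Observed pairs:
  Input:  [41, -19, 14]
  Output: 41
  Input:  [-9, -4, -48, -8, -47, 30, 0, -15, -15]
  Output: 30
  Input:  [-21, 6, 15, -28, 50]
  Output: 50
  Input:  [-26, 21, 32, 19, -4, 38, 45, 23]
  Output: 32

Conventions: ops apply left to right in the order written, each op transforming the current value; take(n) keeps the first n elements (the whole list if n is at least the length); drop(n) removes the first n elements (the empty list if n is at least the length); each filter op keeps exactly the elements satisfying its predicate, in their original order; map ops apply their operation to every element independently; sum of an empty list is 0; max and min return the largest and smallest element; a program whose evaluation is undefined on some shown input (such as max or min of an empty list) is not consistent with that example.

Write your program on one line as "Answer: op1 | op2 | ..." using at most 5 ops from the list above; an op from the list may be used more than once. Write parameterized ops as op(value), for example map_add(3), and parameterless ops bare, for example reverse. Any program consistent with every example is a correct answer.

filter_gt(9) | take(4) | take(3) | max

Check, running the answer program on each example:
  [41, -19, 14] -> [41, 14] -> [41, 14] -> [41, 14] -> 41
  [-9, -4, -48, -8, -47, 30, 0, -15, -15] -> [30] -> [30] -> [30] -> 30
  [-21, 6, 15, -28, 50] -> [15, 50] -> [15, 50] -> [15, 50] -> 50
  [-26, 21, 32, 19, -4, 38, 45, 23] -> [21, 32, 19, 38, 45, 23] -> [21, 32, 19, 38] -> [21, 32, 19] -> 32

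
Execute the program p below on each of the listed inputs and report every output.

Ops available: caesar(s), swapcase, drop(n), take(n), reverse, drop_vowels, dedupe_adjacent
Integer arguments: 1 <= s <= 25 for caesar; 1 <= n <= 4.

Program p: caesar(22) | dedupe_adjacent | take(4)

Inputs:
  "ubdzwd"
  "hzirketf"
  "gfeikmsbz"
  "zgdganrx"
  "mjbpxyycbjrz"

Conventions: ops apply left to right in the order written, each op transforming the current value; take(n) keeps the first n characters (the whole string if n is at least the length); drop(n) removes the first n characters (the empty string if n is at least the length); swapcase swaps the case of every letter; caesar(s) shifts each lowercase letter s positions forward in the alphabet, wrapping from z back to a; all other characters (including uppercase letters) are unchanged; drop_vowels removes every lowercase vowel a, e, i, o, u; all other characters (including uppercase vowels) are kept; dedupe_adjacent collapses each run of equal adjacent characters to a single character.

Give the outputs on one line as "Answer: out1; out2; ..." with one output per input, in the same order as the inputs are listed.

"qxzv"; "dven"; "cbae"; "vczc"; "ifxl"

Execution, op by op:
  "ubdzwd" -> "qxzvsz" -> "qxzvsz" -> "qxzv"
  "hzirketf" -> "dvengapb" -> "dvengapb" -> "dven"
  "gfeikmsbz" -> "cbaegioxv" -> "cbaegioxv" -> "cbae"
  "zgdganrx" -> "vczcwjnt" -> "vczcwjnt" -> "vczc"
  "mjbpxyycbjrz" -> "ifxltuuyxfnv" -> "ifxltuyxfnv" -> "ifxl"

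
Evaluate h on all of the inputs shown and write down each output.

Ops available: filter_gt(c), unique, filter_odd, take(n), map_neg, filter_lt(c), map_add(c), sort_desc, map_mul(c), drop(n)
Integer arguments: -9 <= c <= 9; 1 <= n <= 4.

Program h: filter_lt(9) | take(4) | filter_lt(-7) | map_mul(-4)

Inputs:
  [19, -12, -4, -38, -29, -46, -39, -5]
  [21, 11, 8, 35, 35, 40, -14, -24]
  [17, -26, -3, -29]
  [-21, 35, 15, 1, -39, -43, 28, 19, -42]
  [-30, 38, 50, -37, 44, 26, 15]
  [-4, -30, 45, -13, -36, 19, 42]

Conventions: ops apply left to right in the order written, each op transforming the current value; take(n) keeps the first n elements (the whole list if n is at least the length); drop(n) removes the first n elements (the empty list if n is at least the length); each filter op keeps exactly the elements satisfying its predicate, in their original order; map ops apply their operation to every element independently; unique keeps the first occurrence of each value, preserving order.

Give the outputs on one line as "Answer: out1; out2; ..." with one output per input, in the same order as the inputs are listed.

Execution, op by op:
  [19, -12, -4, -38, -29, -46, -39, -5] -> [-12, -4, -38, -29, -46, -39, -5] -> [-12, -4, -38, -29] -> [-12, -38, -29] -> [48, 152, 116]
  [21, 11, 8, 35, 35, 40, -14, -24] -> [8, -14, -24] -> [8, -14, -24] -> [-14, -24] -> [56, 96]
  [17, -26, -3, -29] -> [-26, -3, -29] -> [-26, -3, -29] -> [-26, -29] -> [104, 116]
  [-21, 35, 15, 1, -39, -43, 28, 19, -42] -> [-21, 1, -39, -43, -42] -> [-21, 1, -39, -43] -> [-21, -39, -43] -> [84, 156, 172]
  [-30, 38, 50, -37, 44, 26, 15] -> [-30, -37] -> [-30, -37] -> [-30, -37] -> [120, 148]
  [-4, -30, 45, -13, -36, 19, 42] -> [-4, -30, -13, -36] -> [-4, -30, -13, -36] -> [-30, -13, -36] -> [120, 52, 144]

[48, 152, 116]; [56, 96]; [104, 116]; [84, 156, 172]; [120, 148]; [120, 52, 144]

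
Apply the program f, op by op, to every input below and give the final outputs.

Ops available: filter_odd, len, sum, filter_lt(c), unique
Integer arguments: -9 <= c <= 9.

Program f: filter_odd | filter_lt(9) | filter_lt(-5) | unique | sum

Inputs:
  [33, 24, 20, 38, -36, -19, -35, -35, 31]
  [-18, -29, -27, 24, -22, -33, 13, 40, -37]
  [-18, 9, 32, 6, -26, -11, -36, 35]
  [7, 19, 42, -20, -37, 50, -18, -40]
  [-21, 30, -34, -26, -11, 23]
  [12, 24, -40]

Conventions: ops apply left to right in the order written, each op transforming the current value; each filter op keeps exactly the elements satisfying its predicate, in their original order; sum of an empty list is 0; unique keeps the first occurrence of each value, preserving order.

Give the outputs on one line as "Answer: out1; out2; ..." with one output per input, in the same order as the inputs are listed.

-54; -126; -11; -37; -32; 0

Execution, op by op:
  [33, 24, 20, 38, -36, -19, -35, -35, 31] -> [33, -19, -35, -35, 31] -> [-19, -35, -35] -> [-19, -35, -35] -> [-19, -35] -> -54
  [-18, -29, -27, 24, -22, -33, 13, 40, -37] -> [-29, -27, -33, 13, -37] -> [-29, -27, -33, -37] -> [-29, -27, -33, -37] -> [-29, -27, -33, -37] -> -126
  [-18, 9, 32, 6, -26, -11, -36, 35] -> [9, -11, 35] -> [-11] -> [-11] -> [-11] -> -11
  [7, 19, 42, -20, -37, 50, -18, -40] -> [7, 19, -37] -> [7, -37] -> [-37] -> [-37] -> -37
  [-21, 30, -34, -26, -11, 23] -> [-21, -11, 23] -> [-21, -11] -> [-21, -11] -> [-21, -11] -> -32
  [12, 24, -40] -> [] -> [] -> [] -> [] -> 0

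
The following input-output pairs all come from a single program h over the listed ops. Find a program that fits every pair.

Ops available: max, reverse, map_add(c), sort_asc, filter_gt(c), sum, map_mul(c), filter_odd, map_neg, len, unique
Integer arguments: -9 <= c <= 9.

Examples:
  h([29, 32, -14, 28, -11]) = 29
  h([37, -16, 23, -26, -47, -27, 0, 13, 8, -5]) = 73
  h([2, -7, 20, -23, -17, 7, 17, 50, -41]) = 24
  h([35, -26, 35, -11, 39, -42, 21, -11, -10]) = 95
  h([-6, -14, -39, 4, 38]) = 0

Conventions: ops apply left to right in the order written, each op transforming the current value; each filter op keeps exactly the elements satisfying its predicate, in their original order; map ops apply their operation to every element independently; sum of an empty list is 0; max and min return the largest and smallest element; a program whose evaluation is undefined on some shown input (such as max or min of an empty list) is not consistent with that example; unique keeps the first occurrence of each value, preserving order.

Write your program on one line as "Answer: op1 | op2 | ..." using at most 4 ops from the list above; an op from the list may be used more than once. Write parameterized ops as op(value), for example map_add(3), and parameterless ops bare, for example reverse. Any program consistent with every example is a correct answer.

filter_odd | unique | filter_gt(2) | sum

Check, running the answer program on each example:
  [29, 32, -14, 28, -11] -> [29, -11] -> [29, -11] -> [29] -> 29
  [37, -16, 23, -26, -47, -27, 0, 13, 8, -5] -> [37, 23, -47, -27, 13, -5] -> [37, 23, -47, -27, 13, -5] -> [37, 23, 13] -> 73
  [2, -7, 20, -23, -17, 7, 17, 50, -41] -> [-7, -23, -17, 7, 17, -41] -> [-7, -23, -17, 7, 17, -41] -> [7, 17] -> 24
  [35, -26, 35, -11, 39, -42, 21, -11, -10] -> [35, 35, -11, 39, 21, -11] -> [35, -11, 39, 21] -> [35, 39, 21] -> 95
  [-6, -14, -39, 4, 38] -> [-39] -> [-39] -> [] -> 0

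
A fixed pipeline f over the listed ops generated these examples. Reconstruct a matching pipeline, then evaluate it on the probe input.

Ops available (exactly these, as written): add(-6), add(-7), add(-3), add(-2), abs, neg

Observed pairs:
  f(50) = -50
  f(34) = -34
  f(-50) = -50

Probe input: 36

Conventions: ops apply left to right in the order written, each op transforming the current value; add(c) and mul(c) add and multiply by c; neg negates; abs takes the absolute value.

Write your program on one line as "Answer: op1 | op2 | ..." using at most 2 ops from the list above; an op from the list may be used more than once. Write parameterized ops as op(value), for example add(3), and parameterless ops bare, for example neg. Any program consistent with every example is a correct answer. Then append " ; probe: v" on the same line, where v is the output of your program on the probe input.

abs | neg ; probe: -36

Check, running the answer program on each example:
  50 -> 50 -> -50
  34 -> 34 -> -34
  -50 -> 50 -> -50
  probe: 36 -> 36 -> -36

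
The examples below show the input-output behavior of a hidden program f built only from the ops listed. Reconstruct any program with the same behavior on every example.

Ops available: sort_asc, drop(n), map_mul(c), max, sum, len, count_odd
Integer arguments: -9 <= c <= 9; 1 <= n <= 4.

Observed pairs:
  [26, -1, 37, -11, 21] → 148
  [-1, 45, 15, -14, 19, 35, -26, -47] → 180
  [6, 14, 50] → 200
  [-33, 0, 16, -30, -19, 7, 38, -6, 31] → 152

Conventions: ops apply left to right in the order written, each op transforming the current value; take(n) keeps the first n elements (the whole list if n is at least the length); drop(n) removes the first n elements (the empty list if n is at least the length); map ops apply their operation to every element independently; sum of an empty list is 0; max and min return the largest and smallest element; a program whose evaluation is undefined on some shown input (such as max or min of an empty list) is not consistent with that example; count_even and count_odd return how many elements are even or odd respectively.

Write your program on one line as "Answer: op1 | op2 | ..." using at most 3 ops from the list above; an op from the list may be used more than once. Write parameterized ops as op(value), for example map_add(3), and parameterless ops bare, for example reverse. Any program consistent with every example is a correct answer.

sort_asc | map_mul(4) | max

Check, running the answer program on each example:
  [26, -1, 37, -11, 21] -> [-11, -1, 21, 26, 37] -> [-44, -4, 84, 104, 148] -> 148
  [-1, 45, 15, -14, 19, 35, -26, -47] -> [-47, -26, -14, -1, 15, 19, 35, 45] -> [-188, -104, -56, -4, 60, 76, 140, 180] -> 180
  [6, 14, 50] -> [6, 14, 50] -> [24, 56, 200] -> 200
  [-33, 0, 16, -30, -19, 7, 38, -6, 31] -> [-33, -30, -19, -6, 0, 7, 16, 31, 38] -> [-132, -120, -76, -24, 0, 28, 64, 124, 152] -> 152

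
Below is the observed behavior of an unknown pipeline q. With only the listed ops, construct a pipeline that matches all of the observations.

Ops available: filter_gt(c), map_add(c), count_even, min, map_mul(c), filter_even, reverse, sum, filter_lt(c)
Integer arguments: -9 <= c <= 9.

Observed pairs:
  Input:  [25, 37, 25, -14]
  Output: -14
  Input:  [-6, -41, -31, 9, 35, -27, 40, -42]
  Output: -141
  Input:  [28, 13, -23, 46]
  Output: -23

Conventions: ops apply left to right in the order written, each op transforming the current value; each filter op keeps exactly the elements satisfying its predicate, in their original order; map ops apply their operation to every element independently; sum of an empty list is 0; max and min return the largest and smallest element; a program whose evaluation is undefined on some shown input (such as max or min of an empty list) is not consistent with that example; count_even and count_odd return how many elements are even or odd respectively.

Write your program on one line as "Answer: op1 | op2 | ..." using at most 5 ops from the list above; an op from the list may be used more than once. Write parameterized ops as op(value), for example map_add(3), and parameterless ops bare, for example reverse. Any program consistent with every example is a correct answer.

filter_lt(9) | filter_lt(-6) | reverse | sum

Check, running the answer program on each example:
  [25, 37, 25, -14] -> [-14] -> [-14] -> [-14] -> -14
  [-6, -41, -31, 9, 35, -27, 40, -42] -> [-6, -41, -31, -27, -42] -> [-41, -31, -27, -42] -> [-42, -27, -31, -41] -> -141
  [28, 13, -23, 46] -> [-23] -> [-23] -> [-23] -> -23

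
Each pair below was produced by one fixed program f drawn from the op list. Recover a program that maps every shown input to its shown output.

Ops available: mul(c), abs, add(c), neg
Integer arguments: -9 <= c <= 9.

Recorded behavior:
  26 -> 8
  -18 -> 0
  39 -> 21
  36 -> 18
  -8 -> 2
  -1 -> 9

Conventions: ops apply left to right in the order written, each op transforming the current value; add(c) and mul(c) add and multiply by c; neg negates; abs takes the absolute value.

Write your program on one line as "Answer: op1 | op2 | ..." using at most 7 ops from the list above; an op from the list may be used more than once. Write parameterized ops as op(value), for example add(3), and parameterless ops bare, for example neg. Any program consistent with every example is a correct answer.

abs | add(-9) | add(-5) | neg | abs | add(-4)

Check, running the answer program on each example:
  26 -> 26 -> 17 -> 12 -> -12 -> 12 -> 8
  -18 -> 18 -> 9 -> 4 -> -4 -> 4 -> 0
  39 -> 39 -> 30 -> 25 -> -25 -> 25 -> 21
  36 -> 36 -> 27 -> 22 -> -22 -> 22 -> 18
  -8 -> 8 -> -1 -> -6 -> 6 -> 6 -> 2
  -1 -> 1 -> -8 -> -13 -> 13 -> 13 -> 9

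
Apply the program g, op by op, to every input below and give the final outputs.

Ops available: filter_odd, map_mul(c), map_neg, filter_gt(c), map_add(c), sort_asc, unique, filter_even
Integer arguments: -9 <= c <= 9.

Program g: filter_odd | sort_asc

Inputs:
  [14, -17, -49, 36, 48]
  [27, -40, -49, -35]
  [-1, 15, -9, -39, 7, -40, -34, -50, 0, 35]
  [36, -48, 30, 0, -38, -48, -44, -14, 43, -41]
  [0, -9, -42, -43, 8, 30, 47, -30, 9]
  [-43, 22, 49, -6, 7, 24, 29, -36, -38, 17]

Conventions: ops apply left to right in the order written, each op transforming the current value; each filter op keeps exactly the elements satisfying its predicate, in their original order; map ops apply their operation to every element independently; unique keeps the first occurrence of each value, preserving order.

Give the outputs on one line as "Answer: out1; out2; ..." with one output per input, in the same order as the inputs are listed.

Execution, op by op:
  [14, -17, -49, 36, 48] -> [-17, -49] -> [-49, -17]
  [27, -40, -49, -35] -> [27, -49, -35] -> [-49, -35, 27]
  [-1, 15, -9, -39, 7, -40, -34, -50, 0, 35] -> [-1, 15, -9, -39, 7, 35] -> [-39, -9, -1, 7, 15, 35]
  [36, -48, 30, 0, -38, -48, -44, -14, 43, -41] -> [43, -41] -> [-41, 43]
  [0, -9, -42, -43, 8, 30, 47, -30, 9] -> [-9, -43, 47, 9] -> [-43, -9, 9, 47]
  [-43, 22, 49, -6, 7, 24, 29, -36, -38, 17] -> [-43, 49, 7, 29, 17] -> [-43, 7, 17, 29, 49]

[-49, -17]; [-49, -35, 27]; [-39, -9, -1, 7, 15, 35]; [-41, 43]; [-43, -9, 9, 47]; [-43, 7, 17, 29, 49]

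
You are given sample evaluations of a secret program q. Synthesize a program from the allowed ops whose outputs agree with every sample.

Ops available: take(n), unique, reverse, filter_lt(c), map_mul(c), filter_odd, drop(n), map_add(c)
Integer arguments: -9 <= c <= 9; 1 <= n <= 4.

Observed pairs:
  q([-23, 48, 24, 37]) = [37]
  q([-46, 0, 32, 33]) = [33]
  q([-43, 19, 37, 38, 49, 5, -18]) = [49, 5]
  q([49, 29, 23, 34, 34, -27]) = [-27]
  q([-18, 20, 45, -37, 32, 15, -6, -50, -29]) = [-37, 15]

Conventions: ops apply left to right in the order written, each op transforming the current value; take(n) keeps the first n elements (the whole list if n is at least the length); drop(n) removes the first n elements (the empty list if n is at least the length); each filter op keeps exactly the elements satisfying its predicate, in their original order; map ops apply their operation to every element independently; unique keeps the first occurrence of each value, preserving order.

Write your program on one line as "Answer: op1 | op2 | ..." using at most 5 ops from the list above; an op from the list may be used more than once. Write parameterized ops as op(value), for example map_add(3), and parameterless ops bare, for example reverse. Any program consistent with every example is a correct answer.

unique | drop(3) | take(3) | filter_odd

Check, running the answer program on each example:
  [-23, 48, 24, 37] -> [-23, 48, 24, 37] -> [37] -> [37] -> [37]
  [-46, 0, 32, 33] -> [-46, 0, 32, 33] -> [33] -> [33] -> [33]
  [-43, 19, 37, 38, 49, 5, -18] -> [-43, 19, 37, 38, 49, 5, -18] -> [38, 49, 5, -18] -> [38, 49, 5] -> [49, 5]
  [49, 29, 23, 34, 34, -27] -> [49, 29, 23, 34, -27] -> [34, -27] -> [34, -27] -> [-27]
  [-18, 20, 45, -37, 32, 15, -6, -50, -29] -> [-18, 20, 45, -37, 32, 15, -6, -50, -29] -> [-37, 32, 15, -6, -50, -29] -> [-37, 32, 15] -> [-37, 15]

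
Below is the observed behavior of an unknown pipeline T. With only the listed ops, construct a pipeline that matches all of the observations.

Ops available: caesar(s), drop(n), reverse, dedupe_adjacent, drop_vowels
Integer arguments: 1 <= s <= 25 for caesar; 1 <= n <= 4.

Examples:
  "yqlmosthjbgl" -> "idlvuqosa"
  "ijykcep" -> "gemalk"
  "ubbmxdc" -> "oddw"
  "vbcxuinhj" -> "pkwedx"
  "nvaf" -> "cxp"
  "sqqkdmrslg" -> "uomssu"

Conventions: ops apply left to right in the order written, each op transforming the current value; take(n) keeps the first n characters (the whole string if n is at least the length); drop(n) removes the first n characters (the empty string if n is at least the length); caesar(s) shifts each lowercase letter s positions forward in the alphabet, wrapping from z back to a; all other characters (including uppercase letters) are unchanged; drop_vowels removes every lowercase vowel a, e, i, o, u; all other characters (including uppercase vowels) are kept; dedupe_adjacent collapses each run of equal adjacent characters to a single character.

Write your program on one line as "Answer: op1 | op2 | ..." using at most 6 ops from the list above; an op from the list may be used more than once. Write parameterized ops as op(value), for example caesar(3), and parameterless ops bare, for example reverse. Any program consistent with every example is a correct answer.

reverse | drop(1) | caesar(23) | drop_vowels | caesar(5)

Check, running the answer program on each example:
  "yqlmosthjbgl" -> "lgbjhtsomlqy" -> "gbjhtsomlqy" -> "dygeqpljinv" -> "dygqpljnv" -> "idlvuqosa"
  "ijykcep" -> "peckyji" -> "eckyji" -> "bzhvgf" -> "bzhvgf" -> "gemalk"
  "ubbmxdc" -> "cdxmbbu" -> "dxmbbu" -> "aujyyr" -> "jyyr" -> "oddw"
  "vbcxuinhj" -> "jhniuxcbv" -> "hniuxcbv" -> "ekfruzys" -> "kfrzys" -> "pkwedx"
  "nvaf" -> "favn" -> "avn" -> "xsk" -> "xsk" -> "cxp"
  "sqqkdmrslg" -> "glsrmdkqqs" -> "lsrmdkqqs" -> "ipojahnnp" -> "pjhnnp" -> "uomssu"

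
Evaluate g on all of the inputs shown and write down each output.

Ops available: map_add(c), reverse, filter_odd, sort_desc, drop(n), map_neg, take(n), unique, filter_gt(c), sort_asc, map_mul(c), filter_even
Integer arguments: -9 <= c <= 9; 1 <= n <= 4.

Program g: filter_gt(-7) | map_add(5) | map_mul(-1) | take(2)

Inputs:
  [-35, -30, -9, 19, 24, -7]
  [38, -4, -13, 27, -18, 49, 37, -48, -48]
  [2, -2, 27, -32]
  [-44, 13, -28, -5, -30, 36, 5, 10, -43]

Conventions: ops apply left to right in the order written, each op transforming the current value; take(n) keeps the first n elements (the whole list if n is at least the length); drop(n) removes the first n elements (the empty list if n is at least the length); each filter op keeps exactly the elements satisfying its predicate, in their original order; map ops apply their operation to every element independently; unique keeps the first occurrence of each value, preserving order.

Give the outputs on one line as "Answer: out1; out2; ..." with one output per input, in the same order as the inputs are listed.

[-24, -29]; [-43, -1]; [-7, -3]; [-18, 0]

Execution, op by op:
  [-35, -30, -9, 19, 24, -7] -> [19, 24] -> [24, 29] -> [-24, -29] -> [-24, -29]
  [38, -4, -13, 27, -18, 49, 37, -48, -48] -> [38, -4, 27, 49, 37] -> [43, 1, 32, 54, 42] -> [-43, -1, -32, -54, -42] -> [-43, -1]
  [2, -2, 27, -32] -> [2, -2, 27] -> [7, 3, 32] -> [-7, -3, -32] -> [-7, -3]
  [-44, 13, -28, -5, -30, 36, 5, 10, -43] -> [13, -5, 36, 5, 10] -> [18, 0, 41, 10, 15] -> [-18, 0, -41, -10, -15] -> [-18, 0]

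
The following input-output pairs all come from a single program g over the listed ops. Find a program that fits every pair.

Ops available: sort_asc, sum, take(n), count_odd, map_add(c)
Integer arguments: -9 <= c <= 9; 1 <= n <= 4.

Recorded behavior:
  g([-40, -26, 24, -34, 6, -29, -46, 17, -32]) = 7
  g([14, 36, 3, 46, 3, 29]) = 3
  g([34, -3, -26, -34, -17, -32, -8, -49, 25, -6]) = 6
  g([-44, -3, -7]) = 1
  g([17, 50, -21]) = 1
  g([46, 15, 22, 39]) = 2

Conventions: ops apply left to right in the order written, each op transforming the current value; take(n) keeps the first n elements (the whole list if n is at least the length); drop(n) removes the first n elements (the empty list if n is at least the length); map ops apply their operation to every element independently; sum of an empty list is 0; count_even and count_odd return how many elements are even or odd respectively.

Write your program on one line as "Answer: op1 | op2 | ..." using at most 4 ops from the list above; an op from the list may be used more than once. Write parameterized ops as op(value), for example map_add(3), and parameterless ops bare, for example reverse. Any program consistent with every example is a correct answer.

map_add(5) | map_add(6) | count_odd

Check, running the answer program on each example:
  [-40, -26, 24, -34, 6, -29, -46, 17, -32] -> [-35, -21, 29, -29, 11, -24, -41, 22, -27] -> [-29, -15, 35, -23, 17, -18, -35, 28, -21] -> 7
  [14, 36, 3, 46, 3, 29] -> [19, 41, 8, 51, 8, 34] -> [25, 47, 14, 57, 14, 40] -> 3
  [34, -3, -26, -34, -17, -32, -8, -49, 25, -6] -> [39, 2, -21, -29, -12, -27, -3, -44, 30, -1] -> [45, 8, -15, -23, -6, -21, 3, -38, 36, 5] -> 6
  [-44, -3, -7] -> [-39, 2, -2] -> [-33, 8, 4] -> 1
  [17, 50, -21] -> [22, 55, -16] -> [28, 61, -10] -> 1
  [46, 15, 22, 39] -> [51, 20, 27, 44] -> [57, 26, 33, 50] -> 2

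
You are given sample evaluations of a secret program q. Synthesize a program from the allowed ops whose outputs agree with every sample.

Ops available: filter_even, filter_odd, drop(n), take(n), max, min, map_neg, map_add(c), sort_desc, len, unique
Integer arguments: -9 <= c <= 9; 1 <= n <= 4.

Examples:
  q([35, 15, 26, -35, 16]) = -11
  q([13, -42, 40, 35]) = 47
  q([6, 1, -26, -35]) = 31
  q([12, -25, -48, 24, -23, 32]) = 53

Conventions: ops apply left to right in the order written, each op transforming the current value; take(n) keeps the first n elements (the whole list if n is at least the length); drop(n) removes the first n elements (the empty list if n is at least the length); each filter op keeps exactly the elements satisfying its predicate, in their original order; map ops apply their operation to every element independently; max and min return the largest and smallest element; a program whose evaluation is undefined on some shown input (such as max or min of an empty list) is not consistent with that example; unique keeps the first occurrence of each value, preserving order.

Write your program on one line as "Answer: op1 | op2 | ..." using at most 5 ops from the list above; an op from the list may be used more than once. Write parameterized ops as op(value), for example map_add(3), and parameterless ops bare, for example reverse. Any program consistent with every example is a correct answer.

map_add(-5) | map_neg | filter_odd | max

Check, running the answer program on each example:
  [35, 15, 26, -35, 16] -> [30, 10, 21, -40, 11] -> [-30, -10, -21, 40, -11] -> [-21, -11] -> -11
  [13, -42, 40, 35] -> [8, -47, 35, 30] -> [-8, 47, -35, -30] -> [47, -35] -> 47
  [6, 1, -26, -35] -> [1, -4, -31, -40] -> [-1, 4, 31, 40] -> [-1, 31] -> 31
  [12, -25, -48, 24, -23, 32] -> [7, -30, -53, 19, -28, 27] -> [-7, 30, 53, -19, 28, -27] -> [-7, 53, -19, -27] -> 53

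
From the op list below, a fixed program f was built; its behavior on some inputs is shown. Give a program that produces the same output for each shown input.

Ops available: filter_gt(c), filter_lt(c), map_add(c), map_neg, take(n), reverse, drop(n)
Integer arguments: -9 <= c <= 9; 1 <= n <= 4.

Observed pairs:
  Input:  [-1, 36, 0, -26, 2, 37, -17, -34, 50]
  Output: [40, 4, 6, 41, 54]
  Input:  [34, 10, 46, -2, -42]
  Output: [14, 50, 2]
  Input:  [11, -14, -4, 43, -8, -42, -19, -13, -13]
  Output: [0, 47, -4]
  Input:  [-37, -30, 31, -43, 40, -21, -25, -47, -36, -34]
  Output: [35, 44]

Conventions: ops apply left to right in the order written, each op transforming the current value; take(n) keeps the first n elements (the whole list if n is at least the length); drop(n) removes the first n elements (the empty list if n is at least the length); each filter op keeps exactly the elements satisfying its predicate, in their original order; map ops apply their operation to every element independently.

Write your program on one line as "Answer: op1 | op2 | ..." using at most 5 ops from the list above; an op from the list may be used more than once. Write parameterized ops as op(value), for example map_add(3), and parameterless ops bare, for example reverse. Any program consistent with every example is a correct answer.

map_add(8) | map_add(-7) | drop(1) | map_add(3) | filter_gt(-7)

Check, running the answer program on each example:
  [-1, 36, 0, -26, 2, 37, -17, -34, 50] -> [7, 44, 8, -18, 10, 45, -9, -26, 58] -> [0, 37, 1, -25, 3, 38, -16, -33, 51] -> [37, 1, -25, 3, 38, -16, -33, 51] -> [40, 4, -22, 6, 41, -13, -30, 54] -> [40, 4, 6, 41, 54]
  [34, 10, 46, -2, -42] -> [42, 18, 54, 6, -34] -> [35, 11, 47, -1, -41] -> [11, 47, -1, -41] -> [14, 50, 2, -38] -> [14, 50, 2]
  [11, -14, -4, 43, -8, -42, -19, -13, -13] -> [19, -6, 4, 51, 0, -34, -11, -5, -5] -> [12, -13, -3, 44, -7, -41, -18, -12, -12] -> [-13, -3, 44, -7, -41, -18, -12, -12] -> [-10, 0, 47, -4, -38, -15, -9, -9] -> [0, 47, -4]
  [-37, -30, 31, -43, 40, -21, -25, -47, -36, -34] -> [-29, -22, 39, -35, 48, -13, -17, -39, -28, -26] -> [-36, -29, 32, -42, 41, -20, -24, -46, -35, -33] -> [-29, 32, -42, 41, -20, -24, -46, -35, -33] -> [-26, 35, -39, 44, -17, -21, -43, -32, -30] -> [35, 44]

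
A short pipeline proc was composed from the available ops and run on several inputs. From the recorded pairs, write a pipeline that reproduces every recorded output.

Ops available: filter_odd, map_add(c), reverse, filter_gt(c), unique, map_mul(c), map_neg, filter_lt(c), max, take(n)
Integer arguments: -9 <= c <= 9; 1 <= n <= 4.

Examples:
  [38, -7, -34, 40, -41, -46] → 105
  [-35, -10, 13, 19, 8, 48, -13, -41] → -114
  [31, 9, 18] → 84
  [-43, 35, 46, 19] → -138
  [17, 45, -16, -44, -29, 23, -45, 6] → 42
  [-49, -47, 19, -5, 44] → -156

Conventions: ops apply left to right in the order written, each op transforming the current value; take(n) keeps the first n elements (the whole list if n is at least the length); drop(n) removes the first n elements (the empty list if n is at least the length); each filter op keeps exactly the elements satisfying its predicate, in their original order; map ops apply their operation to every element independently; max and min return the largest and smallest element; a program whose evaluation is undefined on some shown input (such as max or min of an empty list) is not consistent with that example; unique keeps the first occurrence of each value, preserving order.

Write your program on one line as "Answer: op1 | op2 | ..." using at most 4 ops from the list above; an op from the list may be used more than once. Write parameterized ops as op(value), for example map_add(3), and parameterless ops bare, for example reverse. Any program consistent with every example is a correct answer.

map_add(-3) | take(1) | map_mul(3) | max

Check, running the answer program on each example:
  [38, -7, -34, 40, -41, -46] -> [35, -10, -37, 37, -44, -49] -> [35] -> [105] -> 105
  [-35, -10, 13, 19, 8, 48, -13, -41] -> [-38, -13, 10, 16, 5, 45, -16, -44] -> [-38] -> [-114] -> -114
  [31, 9, 18] -> [28, 6, 15] -> [28] -> [84] -> 84
  [-43, 35, 46, 19] -> [-46, 32, 43, 16] -> [-46] -> [-138] -> -138
  [17, 45, -16, -44, -29, 23, -45, 6] -> [14, 42, -19, -47, -32, 20, -48, 3] -> [14] -> [42] -> 42
  [-49, -47, 19, -5, 44] -> [-52, -50, 16, -8, 41] -> [-52] -> [-156] -> -156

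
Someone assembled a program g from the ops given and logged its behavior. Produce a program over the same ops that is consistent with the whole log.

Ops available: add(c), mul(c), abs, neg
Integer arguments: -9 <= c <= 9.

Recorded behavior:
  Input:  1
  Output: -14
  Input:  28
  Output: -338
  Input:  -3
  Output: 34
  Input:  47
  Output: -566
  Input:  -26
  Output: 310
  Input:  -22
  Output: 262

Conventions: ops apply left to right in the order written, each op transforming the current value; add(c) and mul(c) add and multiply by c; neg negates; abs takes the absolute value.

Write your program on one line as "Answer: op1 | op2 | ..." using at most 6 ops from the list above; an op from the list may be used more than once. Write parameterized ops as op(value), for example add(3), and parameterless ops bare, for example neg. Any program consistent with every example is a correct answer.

mul(-4) | neg | mul(-3) | neg | add(2) | neg

Check, running the answer program on each example:
  1 -> -4 -> 4 -> -12 -> 12 -> 14 -> -14
  28 -> -112 -> 112 -> -336 -> 336 -> 338 -> -338
  -3 -> 12 -> -12 -> 36 -> -36 -> -34 -> 34
  47 -> -188 -> 188 -> -564 -> 564 -> 566 -> -566
  -26 -> 104 -> -104 -> 312 -> -312 -> -310 -> 310
  -22 -> 88 -> -88 -> 264 -> -264 -> -262 -> 262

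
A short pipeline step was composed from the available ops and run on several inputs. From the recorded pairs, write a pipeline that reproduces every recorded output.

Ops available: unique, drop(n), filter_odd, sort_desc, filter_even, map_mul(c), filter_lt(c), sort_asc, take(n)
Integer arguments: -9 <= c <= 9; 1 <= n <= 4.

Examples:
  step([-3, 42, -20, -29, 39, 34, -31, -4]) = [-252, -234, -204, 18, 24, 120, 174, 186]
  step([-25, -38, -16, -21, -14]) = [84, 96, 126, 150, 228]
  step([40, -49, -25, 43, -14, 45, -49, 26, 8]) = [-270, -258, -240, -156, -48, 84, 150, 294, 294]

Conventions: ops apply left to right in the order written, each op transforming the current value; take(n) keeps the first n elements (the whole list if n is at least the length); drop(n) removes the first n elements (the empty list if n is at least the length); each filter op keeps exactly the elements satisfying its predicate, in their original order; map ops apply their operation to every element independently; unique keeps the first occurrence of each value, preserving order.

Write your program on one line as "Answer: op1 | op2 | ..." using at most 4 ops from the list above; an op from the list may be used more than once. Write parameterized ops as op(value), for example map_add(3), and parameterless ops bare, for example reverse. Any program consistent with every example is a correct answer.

sort_asc | sort_desc | map_mul(-6)

Check, running the answer program on each example:
  [-3, 42, -20, -29, 39, 34, -31, -4] -> [-31, -29, -20, -4, -3, 34, 39, 42] -> [42, 39, 34, -3, -4, -20, -29, -31] -> [-252, -234, -204, 18, 24, 120, 174, 186]
  [-25, -38, -16, -21, -14] -> [-38, -25, -21, -16, -14] -> [-14, -16, -21, -25, -38] -> [84, 96, 126, 150, 228]
  [40, -49, -25, 43, -14, 45, -49, 26, 8] -> [-49, -49, -25, -14, 8, 26, 40, 43, 45] -> [45, 43, 40, 26, 8, -14, -25, -49, -49] -> [-270, -258, -240, -156, -48, 84, 150, 294, 294]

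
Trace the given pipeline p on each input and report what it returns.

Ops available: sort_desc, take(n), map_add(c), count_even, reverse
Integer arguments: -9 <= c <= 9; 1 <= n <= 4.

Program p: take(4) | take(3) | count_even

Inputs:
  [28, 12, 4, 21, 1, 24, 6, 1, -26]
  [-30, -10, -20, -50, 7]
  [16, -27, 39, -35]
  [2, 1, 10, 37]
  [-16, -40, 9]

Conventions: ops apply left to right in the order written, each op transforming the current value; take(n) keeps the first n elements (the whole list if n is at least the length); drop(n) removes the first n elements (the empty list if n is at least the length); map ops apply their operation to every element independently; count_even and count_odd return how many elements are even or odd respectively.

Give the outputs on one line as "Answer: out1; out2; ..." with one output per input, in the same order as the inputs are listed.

Execution, op by op:
  [28, 12, 4, 21, 1, 24, 6, 1, -26] -> [28, 12, 4, 21] -> [28, 12, 4] -> 3
  [-30, -10, -20, -50, 7] -> [-30, -10, -20, -50] -> [-30, -10, -20] -> 3
  [16, -27, 39, -35] -> [16, -27, 39, -35] -> [16, -27, 39] -> 1
  [2, 1, 10, 37] -> [2, 1, 10, 37] -> [2, 1, 10] -> 2
  [-16, -40, 9] -> [-16, -40, 9] -> [-16, -40, 9] -> 2

3; 3; 1; 2; 2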